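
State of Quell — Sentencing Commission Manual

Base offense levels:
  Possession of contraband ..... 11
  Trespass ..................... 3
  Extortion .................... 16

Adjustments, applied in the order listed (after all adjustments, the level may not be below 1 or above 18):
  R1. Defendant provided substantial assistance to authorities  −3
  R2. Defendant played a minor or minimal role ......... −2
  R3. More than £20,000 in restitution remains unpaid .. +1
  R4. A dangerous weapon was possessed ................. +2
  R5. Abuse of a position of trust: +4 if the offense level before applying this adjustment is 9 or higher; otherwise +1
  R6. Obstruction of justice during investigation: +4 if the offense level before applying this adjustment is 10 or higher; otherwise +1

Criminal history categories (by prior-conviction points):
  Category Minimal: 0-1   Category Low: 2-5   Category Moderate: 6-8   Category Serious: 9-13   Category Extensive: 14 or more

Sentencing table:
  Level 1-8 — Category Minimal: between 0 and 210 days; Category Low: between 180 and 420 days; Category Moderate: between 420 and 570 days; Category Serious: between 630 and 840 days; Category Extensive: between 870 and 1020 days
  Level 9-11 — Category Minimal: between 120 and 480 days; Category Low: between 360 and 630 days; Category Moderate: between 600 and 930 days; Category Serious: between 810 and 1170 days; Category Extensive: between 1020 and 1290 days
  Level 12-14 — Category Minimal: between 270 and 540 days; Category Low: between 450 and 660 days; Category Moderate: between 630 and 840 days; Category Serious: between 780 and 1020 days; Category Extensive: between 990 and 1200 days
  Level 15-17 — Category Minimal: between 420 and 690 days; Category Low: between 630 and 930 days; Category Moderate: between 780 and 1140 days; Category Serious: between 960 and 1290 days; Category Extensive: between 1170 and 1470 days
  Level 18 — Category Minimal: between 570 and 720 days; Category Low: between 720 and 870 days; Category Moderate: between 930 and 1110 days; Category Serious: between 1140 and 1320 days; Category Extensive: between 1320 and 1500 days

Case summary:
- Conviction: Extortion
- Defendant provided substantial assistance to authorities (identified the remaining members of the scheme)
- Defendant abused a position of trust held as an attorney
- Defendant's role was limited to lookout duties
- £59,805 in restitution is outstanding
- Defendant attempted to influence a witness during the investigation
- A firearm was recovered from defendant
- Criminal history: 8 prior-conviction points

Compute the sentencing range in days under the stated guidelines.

930-1110 days

Base offense level for extortion: 16.
R1 applies: 16 − 3 = 13.
R2 applies: 13 − 2 = 11.
R3 applies: 11 + 1 = 12.
R4 applies: 12 + 2 = 14.
R5 applies (level before this adjustment is 14 ≥ 9, so +4): 14 + 4 = 18.
R6 applies (level before this adjustment is 18 ≥ 10, so +4): 18 + 4 = 22.
Level 22 exceeds the maximum of 18; capped at 18.
Final offense level: 18.
Criminal history: 8 prior points → Category Moderate (6-8).
Level 18 falls in the 18 band.
Grid: Level 18 × Category Moderate = 930-1110 days.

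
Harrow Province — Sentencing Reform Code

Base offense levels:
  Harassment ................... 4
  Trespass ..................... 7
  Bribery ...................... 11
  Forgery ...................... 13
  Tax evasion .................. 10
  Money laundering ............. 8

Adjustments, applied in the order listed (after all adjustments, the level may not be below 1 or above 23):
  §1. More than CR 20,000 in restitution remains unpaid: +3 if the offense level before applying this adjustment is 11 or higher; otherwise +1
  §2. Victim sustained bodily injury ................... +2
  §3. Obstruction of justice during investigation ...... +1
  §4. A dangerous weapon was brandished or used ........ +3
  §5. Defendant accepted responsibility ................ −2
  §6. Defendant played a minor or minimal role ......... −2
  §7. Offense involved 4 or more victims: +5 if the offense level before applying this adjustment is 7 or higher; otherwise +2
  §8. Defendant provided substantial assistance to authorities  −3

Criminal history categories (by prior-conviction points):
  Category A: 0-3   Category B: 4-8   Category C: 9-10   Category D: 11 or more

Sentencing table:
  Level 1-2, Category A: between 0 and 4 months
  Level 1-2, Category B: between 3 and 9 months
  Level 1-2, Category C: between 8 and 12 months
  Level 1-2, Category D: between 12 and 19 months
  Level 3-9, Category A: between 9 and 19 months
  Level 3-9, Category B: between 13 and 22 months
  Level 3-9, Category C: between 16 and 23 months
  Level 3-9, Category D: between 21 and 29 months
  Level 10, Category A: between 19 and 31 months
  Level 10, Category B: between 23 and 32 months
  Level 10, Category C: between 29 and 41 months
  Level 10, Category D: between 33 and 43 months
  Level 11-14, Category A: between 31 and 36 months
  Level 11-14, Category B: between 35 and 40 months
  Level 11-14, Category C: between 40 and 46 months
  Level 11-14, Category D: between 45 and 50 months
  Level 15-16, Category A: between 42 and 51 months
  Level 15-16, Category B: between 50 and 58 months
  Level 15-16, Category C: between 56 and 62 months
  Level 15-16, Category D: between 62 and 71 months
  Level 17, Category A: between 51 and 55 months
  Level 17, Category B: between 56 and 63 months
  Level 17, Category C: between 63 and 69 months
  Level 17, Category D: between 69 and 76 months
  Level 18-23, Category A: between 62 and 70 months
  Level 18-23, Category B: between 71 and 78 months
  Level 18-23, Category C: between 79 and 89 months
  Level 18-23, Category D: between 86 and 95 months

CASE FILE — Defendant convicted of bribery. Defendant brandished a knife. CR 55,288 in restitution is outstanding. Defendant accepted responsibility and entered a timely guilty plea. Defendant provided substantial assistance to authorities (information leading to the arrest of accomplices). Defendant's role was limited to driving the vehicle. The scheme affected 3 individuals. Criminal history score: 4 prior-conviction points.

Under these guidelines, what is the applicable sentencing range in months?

23-32 months

Base offense level for bribery: 11.
§1 applies (level before this adjustment is 11 ≥ 11, so +3): 11 + 3 = 14.
§4 applies: 14 + 3 = 17.
§5 applies: 17 − 2 = 15.
§6 applies: 15 − 2 = 13.
§7 does not apply.
§8 applies: 13 − 3 = 10.
Final offense level: 10.
Criminal history: 4 prior points → Category B (4-8).
Level 10 falls in the 10 band.
Grid: Level 10 × Category B = 23-32 months.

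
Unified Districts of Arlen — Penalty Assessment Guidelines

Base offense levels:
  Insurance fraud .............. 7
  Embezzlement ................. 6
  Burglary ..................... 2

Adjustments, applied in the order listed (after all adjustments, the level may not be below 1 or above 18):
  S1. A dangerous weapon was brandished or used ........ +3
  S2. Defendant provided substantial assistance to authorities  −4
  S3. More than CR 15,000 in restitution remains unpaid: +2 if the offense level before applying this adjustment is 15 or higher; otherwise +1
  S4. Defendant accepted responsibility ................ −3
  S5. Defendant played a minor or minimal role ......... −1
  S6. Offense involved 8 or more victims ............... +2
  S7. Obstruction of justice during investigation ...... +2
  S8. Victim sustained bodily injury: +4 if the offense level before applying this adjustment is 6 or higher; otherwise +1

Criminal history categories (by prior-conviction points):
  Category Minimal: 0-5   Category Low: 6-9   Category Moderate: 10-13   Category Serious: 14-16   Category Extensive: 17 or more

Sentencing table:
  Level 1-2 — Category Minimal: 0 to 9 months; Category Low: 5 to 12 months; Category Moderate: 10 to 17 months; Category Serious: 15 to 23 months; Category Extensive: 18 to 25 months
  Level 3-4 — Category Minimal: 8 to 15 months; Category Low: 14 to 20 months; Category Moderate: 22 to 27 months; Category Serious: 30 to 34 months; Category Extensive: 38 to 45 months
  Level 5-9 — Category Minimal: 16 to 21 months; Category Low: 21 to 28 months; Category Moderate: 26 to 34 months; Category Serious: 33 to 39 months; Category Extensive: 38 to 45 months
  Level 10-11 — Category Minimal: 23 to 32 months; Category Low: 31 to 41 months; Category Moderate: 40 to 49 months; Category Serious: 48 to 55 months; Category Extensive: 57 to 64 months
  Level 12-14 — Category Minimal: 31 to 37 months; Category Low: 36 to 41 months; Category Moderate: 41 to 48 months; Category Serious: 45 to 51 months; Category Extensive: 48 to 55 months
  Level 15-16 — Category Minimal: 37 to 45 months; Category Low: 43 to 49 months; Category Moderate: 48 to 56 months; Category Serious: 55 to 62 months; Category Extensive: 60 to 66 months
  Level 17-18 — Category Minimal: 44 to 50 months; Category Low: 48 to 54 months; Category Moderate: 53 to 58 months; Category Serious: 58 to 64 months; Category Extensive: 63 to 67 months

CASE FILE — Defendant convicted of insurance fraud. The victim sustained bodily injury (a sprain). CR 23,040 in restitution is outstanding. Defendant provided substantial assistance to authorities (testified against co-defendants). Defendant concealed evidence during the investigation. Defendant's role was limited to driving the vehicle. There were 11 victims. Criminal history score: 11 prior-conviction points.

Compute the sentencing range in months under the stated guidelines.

40-49 months

Base offense level for insurance fraud: 7.
S2 applies: 7 − 4 = 3.
S3 applies (level before this adjustment is 3 < 15, so +1): 3 + 1 = 4.
S5 applies: 4 − 1 = 3.
S6 applies: 3 + 2 = 5.
S7 applies: 5 + 2 = 7.
S8 applies (level before this adjustment is 7 ≥ 6, so +4): 7 + 4 = 11.
Final offense level: 11.
Criminal history: 11 prior points → Category Moderate (10-13).
Level 11 falls in the 10-11 band.
Grid: Level 10-11 × Category Moderate = 40-49 months.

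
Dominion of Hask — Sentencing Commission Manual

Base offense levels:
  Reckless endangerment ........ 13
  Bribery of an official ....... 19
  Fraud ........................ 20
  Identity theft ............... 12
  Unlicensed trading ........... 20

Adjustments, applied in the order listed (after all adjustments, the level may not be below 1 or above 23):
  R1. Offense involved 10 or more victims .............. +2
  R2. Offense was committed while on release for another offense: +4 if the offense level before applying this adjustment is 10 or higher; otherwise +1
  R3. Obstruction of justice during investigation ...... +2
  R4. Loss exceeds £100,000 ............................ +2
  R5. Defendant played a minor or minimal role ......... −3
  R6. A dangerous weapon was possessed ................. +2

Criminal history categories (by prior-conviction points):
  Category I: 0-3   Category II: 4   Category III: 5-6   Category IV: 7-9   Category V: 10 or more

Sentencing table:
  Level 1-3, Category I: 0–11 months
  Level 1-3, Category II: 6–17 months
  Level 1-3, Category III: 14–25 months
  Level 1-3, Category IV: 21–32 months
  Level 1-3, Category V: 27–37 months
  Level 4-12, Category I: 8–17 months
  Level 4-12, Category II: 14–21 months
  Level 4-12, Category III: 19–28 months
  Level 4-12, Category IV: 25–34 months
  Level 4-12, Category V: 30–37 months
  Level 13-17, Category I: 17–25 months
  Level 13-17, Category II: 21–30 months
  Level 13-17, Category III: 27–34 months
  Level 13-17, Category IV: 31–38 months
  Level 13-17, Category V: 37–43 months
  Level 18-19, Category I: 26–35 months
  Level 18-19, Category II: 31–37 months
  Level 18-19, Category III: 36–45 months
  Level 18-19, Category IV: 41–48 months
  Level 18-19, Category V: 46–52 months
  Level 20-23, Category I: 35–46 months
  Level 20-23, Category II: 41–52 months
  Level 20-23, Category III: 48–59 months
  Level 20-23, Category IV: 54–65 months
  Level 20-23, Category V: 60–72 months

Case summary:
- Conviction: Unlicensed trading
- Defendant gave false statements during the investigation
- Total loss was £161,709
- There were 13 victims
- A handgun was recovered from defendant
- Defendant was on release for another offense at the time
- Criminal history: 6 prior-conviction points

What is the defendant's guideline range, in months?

Base offense level for unlicensed trading: 20.
R1 applies: 20 + 2 = 22.
R2 applies (level before this adjustment is 22 ≥ 10, so +4): 22 + 4 = 26.
R3 applies: 26 + 2 = 28.
R4 applies: 28 + 2 = 30.
R6 applies: 30 + 2 = 32.
Level 32 exceeds the maximum of 23; capped at 23.
Final offense level: 23.
Criminal history: 6 prior points → Category III (5-6).
Level 23 falls in the 20-23 band.
Grid: Level 20-23 × Category III = 48-59 months.

48-59 months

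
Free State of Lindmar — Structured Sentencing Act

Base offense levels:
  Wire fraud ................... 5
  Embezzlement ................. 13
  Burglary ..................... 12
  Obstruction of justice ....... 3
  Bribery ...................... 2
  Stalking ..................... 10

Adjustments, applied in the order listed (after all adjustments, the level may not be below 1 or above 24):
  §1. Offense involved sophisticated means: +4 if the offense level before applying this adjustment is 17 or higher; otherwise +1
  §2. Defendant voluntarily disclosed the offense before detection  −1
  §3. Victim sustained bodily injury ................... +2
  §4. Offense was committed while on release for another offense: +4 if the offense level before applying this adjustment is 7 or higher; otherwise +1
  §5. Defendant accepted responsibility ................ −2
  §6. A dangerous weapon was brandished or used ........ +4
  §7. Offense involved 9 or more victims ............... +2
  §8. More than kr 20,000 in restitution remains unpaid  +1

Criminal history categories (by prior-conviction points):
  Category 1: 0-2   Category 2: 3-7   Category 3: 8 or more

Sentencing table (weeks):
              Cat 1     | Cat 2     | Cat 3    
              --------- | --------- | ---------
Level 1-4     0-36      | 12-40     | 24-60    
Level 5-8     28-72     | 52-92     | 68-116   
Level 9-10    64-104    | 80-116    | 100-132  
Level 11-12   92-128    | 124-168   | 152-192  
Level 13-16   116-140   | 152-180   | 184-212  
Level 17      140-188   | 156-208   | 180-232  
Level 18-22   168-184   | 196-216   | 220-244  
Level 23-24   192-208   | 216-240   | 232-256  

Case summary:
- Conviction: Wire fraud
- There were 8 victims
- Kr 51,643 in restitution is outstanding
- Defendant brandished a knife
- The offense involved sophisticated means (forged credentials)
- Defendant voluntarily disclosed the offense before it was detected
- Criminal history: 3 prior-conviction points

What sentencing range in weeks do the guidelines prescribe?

80-116 weeks

Base offense level for wire fraud: 5.
§1 applies (level before this adjustment is 5 < 17, so +1): 5 + 1 = 6.
§2 applies: 6 − 1 = 5.
§3 does not apply.
§4 does not apply.
§5 does not apply.
§6 applies: 5 + 4 = 9.
§8 applies: 9 + 1 = 10.
Final offense level: 10.
Criminal history: 3 prior points → Category 2 (3-7).
Level 10 falls in the 9-10 band.
Grid: Level 9-10 × Category 2 = 80-116 weeks.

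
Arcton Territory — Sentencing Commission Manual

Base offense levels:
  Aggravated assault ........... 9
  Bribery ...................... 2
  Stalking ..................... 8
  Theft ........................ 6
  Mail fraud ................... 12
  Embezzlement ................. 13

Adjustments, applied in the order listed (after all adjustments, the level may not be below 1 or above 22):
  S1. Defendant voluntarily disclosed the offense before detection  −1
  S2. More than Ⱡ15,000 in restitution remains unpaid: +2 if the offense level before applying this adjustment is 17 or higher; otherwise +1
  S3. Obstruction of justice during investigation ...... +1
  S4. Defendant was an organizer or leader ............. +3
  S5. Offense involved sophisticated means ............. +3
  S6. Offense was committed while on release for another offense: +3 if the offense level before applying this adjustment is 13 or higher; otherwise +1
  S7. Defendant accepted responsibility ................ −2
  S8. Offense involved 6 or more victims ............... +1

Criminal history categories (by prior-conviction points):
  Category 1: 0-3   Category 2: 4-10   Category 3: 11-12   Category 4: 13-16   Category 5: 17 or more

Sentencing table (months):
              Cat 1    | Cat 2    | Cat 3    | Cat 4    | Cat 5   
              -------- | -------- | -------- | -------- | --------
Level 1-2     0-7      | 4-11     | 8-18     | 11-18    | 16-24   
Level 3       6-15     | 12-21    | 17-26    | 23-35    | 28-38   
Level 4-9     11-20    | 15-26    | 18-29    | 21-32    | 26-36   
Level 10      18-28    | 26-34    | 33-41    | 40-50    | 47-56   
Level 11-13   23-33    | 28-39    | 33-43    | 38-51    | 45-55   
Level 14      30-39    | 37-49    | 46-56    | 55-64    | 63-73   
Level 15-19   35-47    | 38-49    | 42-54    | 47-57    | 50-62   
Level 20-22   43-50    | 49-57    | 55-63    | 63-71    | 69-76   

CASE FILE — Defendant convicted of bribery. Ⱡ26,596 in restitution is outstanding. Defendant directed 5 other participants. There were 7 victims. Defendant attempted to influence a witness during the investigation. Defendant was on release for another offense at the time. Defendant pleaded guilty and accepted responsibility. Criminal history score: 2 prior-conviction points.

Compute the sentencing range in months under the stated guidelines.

Base offense level for bribery: 2.
S1 does not apply.
S2 applies (level before this adjustment is 2 < 17, so +1): 2 + 1 = 3.
S3 applies: 3 + 1 = 4.
S4 applies: 4 + 3 = 7.
S6 applies (level before this adjustment is 7 < 13, so +1): 7 + 1 = 8.
S7 applies: 8 − 2 = 6.
S8 applies: 6 + 1 = 7.
Final offense level: 7.
Criminal history: 2 prior points → Category 1 (0-3).
Level 7 falls in the 4-9 band.
Grid: Level 4-9 × Category 1 = 11-20 months.

11-20 months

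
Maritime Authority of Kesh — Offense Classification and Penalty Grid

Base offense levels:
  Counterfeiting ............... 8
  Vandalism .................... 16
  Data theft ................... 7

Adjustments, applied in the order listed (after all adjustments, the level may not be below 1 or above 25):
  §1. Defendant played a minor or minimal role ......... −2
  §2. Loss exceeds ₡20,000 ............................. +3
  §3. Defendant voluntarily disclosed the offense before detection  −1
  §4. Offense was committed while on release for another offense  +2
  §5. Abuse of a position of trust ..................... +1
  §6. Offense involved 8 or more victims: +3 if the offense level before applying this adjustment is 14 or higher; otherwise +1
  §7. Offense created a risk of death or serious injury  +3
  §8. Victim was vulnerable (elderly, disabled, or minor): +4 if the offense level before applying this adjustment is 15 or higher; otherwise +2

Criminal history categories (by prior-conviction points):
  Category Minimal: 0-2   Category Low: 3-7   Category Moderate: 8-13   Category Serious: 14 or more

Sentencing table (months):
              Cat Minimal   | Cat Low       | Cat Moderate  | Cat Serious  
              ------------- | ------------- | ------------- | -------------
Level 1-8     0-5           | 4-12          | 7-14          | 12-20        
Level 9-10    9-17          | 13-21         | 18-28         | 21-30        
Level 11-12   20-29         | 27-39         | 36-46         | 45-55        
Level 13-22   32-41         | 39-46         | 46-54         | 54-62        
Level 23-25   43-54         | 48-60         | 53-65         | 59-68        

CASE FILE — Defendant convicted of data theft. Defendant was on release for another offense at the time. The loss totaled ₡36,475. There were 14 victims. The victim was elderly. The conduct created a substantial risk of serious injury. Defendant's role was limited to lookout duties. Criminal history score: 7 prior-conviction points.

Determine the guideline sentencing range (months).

Base offense level for data theft: 7.
§1 applies: 7 − 2 = 5.
§2 applies: 5 + 3 = 8.
§4 applies: 8 + 2 = 10.
§6 applies (level before this adjustment is 10 < 14, so +1): 10 + 1 = 11.
§7 applies: 11 + 3 = 14.
§8 applies (level before this adjustment is 14 < 15, so +2): 14 + 2 = 16.
Final offense level: 16.
Criminal history: 7 prior points → Category Low (3-7).
Level 16 falls in the 13-22 band.
Grid: Level 13-22 × Category Low = 39-46 months.

39-46 months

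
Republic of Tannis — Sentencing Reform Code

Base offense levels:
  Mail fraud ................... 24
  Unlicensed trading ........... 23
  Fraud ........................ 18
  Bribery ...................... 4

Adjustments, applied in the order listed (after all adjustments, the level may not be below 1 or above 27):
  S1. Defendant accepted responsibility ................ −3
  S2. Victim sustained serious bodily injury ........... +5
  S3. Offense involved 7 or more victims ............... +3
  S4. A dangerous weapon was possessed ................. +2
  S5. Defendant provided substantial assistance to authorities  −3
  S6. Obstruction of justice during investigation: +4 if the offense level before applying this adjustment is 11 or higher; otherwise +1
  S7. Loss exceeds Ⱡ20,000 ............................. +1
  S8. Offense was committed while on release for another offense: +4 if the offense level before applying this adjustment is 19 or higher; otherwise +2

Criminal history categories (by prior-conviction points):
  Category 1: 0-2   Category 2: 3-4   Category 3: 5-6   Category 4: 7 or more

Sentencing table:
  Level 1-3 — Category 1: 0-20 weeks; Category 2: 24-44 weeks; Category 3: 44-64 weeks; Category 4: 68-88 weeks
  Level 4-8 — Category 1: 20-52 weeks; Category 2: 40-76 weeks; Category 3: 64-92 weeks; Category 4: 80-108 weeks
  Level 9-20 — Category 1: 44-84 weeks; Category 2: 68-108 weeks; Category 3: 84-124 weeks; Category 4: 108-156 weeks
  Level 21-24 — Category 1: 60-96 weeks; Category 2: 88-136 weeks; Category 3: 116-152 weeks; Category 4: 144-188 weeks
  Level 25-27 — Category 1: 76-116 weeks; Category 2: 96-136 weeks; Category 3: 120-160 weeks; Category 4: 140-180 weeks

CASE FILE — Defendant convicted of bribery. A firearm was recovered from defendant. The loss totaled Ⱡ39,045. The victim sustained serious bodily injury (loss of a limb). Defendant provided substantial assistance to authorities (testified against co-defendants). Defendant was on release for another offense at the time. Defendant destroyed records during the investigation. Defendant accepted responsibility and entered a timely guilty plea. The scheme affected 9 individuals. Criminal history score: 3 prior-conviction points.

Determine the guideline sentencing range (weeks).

68-108 weeks

Base offense level for bribery: 4.
S1 applies: 4 − 3 = 1.
S2 applies: 1 + 5 = 6.
S3 applies: 6 + 3 = 9.
S4 applies: 9 + 2 = 11.
S5 applies: 11 − 3 = 8.
S6 applies (level before this adjustment is 8 < 11, so +1): 8 + 1 = 9.
S7 applies: 9 + 1 = 10.
S8 applies (level before this adjustment is 10 < 19, so +2): 10 + 2 = 12.
Final offense level: 12.
Criminal history: 3 prior points → Category 2 (3-4).
Level 12 falls in the 9-20 band.
Grid: Level 9-20 × Category 2 = 68-108 weeks.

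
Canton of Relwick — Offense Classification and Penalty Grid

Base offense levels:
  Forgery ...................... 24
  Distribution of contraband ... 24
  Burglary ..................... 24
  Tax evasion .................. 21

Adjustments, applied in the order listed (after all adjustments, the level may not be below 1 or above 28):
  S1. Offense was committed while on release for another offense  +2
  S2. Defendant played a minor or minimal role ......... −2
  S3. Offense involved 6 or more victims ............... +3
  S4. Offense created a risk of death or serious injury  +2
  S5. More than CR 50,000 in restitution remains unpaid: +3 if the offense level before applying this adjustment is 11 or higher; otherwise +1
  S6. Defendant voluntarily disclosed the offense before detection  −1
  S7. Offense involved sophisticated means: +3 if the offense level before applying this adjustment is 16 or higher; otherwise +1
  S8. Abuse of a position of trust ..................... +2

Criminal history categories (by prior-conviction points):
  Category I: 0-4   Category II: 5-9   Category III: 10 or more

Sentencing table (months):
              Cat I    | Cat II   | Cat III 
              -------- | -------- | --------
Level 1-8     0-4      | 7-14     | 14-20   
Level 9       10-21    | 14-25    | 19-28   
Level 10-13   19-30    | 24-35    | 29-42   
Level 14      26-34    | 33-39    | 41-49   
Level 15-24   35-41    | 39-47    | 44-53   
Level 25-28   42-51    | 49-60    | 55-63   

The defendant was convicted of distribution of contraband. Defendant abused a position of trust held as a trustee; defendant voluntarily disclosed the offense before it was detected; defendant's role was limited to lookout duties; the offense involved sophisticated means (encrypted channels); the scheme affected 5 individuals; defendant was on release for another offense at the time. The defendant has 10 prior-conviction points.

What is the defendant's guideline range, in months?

55-63 months

Base offense level for distribution of contraband: 24.
S1 applies: 24 + 2 = 26.
S2 applies: 26 − 2 = 24.
S3 does not apply.
S5 does not apply.
S6 applies: 24 − 1 = 23.
S7 applies (level before this adjustment is 23 ≥ 16, so +3): 23 + 3 = 26.
S8 applies: 26 + 2 = 28.
Final offense level: 28.
Criminal history: 10 prior points → Category III (10+).
Level 28 falls in the 25-28 band.
Grid: Level 25-28 × Category III = 55-63 months.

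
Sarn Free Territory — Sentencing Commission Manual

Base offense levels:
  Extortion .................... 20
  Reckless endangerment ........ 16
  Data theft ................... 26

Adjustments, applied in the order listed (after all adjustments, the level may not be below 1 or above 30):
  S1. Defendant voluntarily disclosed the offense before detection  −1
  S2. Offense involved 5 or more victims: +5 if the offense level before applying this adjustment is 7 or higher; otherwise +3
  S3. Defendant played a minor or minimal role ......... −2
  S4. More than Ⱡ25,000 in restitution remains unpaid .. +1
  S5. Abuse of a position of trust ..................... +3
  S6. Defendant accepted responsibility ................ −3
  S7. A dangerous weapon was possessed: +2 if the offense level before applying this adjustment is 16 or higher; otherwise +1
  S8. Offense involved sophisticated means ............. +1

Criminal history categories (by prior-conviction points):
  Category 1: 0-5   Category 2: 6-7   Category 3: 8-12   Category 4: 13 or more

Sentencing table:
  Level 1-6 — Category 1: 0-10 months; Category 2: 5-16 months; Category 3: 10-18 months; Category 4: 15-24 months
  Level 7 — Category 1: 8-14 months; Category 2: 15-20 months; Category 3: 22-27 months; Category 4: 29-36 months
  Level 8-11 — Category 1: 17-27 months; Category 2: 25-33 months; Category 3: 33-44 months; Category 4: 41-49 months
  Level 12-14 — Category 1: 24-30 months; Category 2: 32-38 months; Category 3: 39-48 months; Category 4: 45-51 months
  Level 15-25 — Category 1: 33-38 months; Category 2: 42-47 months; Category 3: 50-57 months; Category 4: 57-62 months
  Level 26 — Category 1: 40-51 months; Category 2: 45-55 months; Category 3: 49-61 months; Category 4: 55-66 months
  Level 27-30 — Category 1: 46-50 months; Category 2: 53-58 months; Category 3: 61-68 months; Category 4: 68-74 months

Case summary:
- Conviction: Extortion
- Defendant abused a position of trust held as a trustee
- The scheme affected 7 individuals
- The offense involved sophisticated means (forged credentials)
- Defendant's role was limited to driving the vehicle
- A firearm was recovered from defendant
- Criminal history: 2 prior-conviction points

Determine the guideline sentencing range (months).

46-50 months

Base offense level for extortion: 20.
S2 applies (level before this adjustment is 20 ≥ 7, so +5): 20 + 5 = 25.
S3 applies: 25 − 2 = 23.
S4 does not apply.
S5 applies: 23 + 3 = 26.
S7 applies (level before this adjustment is 26 ≥ 16, so +2): 26 + 2 = 28.
S8 applies: 28 + 1 = 29.
Final offense level: 29.
Criminal history: 2 prior points → Category 1 (0-5).
Level 29 falls in the 27-30 band.
Grid: Level 27-30 × Category 1 = 46-50 months.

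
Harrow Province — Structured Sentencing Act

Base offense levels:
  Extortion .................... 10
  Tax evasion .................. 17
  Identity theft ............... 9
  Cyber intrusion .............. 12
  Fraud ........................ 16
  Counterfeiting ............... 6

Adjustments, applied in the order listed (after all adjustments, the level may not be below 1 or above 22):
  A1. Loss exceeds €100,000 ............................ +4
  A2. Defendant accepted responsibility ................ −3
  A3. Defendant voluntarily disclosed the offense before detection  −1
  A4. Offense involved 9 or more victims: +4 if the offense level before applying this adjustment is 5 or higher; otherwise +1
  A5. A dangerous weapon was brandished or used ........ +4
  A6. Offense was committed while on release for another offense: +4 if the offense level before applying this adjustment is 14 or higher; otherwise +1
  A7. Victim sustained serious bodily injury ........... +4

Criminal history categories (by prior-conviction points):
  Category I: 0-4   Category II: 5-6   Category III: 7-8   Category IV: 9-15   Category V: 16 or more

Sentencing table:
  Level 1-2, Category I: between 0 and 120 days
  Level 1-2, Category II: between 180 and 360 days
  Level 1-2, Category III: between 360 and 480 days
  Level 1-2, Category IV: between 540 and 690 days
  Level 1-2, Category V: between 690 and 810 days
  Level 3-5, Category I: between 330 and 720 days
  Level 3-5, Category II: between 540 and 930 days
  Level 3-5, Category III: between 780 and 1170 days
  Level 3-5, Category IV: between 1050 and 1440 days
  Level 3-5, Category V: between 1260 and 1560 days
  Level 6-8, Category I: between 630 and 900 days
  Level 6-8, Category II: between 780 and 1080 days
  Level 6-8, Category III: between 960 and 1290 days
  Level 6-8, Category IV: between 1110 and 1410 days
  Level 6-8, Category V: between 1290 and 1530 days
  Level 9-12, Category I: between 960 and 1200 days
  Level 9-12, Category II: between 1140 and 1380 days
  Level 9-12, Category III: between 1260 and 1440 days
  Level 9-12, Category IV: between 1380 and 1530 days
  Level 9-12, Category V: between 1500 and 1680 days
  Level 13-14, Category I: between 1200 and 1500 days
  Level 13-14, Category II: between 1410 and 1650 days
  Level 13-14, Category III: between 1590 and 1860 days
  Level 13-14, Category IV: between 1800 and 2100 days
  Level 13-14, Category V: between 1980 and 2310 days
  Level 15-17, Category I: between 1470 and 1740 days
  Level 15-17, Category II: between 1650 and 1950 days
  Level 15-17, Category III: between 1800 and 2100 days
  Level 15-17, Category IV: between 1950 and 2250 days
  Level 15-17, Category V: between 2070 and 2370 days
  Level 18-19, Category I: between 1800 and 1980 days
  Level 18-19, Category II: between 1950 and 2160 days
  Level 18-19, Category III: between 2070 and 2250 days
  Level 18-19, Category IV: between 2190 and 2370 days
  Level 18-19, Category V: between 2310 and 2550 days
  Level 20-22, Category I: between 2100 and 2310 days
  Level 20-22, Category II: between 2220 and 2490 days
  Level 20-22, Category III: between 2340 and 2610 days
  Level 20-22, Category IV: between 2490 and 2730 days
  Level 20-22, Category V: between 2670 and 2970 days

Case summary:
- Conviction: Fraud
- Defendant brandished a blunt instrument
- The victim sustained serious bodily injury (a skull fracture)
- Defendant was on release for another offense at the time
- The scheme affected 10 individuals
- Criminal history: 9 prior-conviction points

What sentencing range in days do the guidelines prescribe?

Base offense level for fraud: 16.
A1 does not apply.
A3 does not apply.
A4 applies (level before this adjustment is 16 ≥ 5, so +4): 16 + 4 = 20.
A5 applies: 20 + 4 = 24.
A6 applies (level before this adjustment is 24 ≥ 14, so +4): 24 + 4 = 28.
A7 applies: 28 + 4 = 32.
Level 32 exceeds the maximum of 22; capped at 22.
Final offense level: 22.
Criminal history: 9 prior points → Category IV (9-15).
Level 22 falls in the 20-22 band.
Grid: Level 20-22 × Category IV = 2490-2730 days.

2490-2730 days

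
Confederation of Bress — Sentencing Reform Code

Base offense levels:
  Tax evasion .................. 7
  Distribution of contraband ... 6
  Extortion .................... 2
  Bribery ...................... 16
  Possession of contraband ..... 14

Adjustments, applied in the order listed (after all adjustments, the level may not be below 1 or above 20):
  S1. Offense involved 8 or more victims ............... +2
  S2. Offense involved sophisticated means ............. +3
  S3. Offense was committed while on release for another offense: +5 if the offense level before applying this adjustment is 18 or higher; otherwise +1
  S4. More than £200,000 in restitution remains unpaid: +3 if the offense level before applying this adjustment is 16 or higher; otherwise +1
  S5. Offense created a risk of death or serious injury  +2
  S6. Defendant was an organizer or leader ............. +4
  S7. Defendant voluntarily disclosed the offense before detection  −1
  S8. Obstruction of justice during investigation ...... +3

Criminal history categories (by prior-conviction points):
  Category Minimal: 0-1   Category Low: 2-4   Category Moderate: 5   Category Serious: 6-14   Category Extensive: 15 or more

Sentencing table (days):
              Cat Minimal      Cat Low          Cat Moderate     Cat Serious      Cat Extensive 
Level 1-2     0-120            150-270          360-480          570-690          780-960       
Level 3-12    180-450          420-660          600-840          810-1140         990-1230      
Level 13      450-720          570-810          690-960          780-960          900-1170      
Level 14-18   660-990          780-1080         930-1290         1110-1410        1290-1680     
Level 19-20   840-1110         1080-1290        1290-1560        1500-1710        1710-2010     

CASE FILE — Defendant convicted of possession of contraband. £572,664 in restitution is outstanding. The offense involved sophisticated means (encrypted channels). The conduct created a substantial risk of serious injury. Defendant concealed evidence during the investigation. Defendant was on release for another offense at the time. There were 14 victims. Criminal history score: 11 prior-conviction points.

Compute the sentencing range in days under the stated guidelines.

1500-1710 days

Base offense level for possession of contraband: 14.
S1 applies: 14 + 2 = 16.
S2 applies: 16 + 3 = 19.
S3 applies (level before this adjustment is 19 ≥ 18, so +5): 19 + 5 = 24.
S4 applies (level before this adjustment is 24 ≥ 16, so +3): 24 + 3 = 27.
S5 applies: 27 + 2 = 29.
S8 applies: 29 + 3 = 32.
Level 32 exceeds the maximum of 20; capped at 20.
Final offense level: 20.
Criminal history: 11 prior points → Category Serious (6-14).
Level 20 falls in the 19-20 band.
Grid: Level 19-20 × Category Serious = 1500-1710 days.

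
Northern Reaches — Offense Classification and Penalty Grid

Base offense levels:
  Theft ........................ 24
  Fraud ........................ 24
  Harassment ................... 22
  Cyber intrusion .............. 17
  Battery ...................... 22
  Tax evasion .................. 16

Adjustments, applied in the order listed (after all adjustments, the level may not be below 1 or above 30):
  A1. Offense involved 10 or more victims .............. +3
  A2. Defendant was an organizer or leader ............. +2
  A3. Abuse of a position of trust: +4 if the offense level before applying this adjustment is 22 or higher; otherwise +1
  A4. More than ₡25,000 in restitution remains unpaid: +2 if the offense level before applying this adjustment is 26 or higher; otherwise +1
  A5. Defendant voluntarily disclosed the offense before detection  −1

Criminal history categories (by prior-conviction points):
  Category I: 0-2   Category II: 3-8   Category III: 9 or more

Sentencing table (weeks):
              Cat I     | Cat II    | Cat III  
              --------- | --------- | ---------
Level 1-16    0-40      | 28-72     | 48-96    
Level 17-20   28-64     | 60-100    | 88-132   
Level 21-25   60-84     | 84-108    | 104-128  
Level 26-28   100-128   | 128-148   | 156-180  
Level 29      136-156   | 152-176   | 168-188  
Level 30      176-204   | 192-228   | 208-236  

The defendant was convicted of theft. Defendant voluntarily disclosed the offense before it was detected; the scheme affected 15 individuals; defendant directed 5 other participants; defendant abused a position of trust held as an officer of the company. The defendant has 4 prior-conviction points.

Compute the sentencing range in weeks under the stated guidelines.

192-228 weeks

Base offense level for theft: 24.
A1 applies: 24 + 3 = 27.
A2 applies: 27 + 2 = 29.
A3 applies (level before this adjustment is 29 ≥ 22, so +4): 29 + 4 = 33.
A4 does not apply.
A5 applies: 33 − 1 = 32.
Level 32 exceeds the maximum of 30; capped at 30.
Final offense level: 30.
Criminal history: 4 prior points → Category II (3-8).
Level 30 falls in the 30 band.
Grid: Level 30 × Category II = 192-228 weeks.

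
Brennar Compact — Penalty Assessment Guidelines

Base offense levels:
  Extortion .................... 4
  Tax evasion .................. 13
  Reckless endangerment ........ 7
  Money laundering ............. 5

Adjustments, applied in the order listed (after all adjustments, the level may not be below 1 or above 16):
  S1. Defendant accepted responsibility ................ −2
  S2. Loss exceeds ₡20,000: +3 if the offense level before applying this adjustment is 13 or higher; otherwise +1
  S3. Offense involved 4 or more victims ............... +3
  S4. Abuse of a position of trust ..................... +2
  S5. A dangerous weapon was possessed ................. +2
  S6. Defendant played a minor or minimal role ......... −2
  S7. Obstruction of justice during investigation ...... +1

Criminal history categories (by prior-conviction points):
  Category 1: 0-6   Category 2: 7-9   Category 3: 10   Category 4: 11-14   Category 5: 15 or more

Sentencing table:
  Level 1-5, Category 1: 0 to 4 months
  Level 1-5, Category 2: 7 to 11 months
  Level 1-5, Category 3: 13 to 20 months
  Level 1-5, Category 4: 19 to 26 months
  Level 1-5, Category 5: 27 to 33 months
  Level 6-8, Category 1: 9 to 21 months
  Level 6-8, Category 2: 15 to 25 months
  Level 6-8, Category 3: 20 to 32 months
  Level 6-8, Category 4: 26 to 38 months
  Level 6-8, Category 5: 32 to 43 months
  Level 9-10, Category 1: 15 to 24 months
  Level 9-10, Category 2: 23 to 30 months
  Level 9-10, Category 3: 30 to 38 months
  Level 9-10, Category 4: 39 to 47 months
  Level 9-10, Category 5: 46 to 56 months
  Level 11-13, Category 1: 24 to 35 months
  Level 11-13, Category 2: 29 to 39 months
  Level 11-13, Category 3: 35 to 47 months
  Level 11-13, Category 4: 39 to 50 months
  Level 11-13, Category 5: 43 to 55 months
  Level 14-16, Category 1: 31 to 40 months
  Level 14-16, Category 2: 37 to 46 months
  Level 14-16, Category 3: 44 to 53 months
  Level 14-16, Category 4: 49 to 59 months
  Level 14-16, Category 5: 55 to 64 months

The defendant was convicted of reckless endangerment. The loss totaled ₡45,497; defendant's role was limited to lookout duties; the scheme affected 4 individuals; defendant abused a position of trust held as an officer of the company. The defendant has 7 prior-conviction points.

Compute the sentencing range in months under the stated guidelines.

Base offense level for reckless endangerment: 7.
S1 does not apply.
S2 applies (level before this adjustment is 7 < 13, so +1): 7 + 1 = 8.
S3 applies: 8 + 3 = 11.
S4 applies: 11 + 2 = 13.
S6 applies: 13 − 2 = 11.
Final offense level: 11.
Criminal history: 7 prior points → Category 2 (7-9).
Level 11 falls in the 11-13 band.
Grid: Level 11-13 × Category 2 = 29-39 months.

29-39 months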